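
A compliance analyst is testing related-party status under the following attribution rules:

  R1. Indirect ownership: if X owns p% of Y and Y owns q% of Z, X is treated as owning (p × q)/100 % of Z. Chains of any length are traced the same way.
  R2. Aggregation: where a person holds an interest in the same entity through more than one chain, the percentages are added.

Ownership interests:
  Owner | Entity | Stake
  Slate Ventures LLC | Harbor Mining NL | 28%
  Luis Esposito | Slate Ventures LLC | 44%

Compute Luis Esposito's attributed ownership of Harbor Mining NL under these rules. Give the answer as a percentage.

12.32%

Chain via Slate Ventures LLC (R1): 44% × 28% = 12.32% of Harbor Mining NL.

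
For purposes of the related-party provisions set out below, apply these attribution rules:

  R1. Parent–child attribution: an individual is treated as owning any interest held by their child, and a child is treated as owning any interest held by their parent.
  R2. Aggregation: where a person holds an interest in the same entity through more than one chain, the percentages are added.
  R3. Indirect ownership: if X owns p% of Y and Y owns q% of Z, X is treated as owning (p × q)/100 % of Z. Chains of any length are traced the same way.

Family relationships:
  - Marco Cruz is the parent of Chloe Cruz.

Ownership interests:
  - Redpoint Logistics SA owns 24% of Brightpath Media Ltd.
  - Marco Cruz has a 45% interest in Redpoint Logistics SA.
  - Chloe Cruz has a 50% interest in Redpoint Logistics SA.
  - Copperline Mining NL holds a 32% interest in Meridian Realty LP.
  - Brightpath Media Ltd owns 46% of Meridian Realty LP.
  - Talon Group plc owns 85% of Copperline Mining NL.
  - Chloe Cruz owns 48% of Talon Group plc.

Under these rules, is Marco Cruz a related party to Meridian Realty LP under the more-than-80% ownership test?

By parent–child attribution (R1), Marco Cruz is treated as also owning Chloe Cruz's interest in Redpoint Logistics SA, giving 45% + 50% = 95%.
By parent–child attribution (R1), Marco Cruz is treated as owning Chloe Cruz's 48% interest in Talon Group plc.
Chain via Redpoint Logistics SA → Brightpath Media Ltd (R3): 95% × 24% × 46% = 10.488% of Meridian Realty LP.
Chain via Talon Group plc → Copperline Mining NL (R3): 48% × 85% × 32% = 13.056% of Meridian Realty LP.
Aggregating (R2): 10.488% + 13.056% = 23.544%.
23.544% does not exceed the 80% threshold, so Marco is not a related party to Meridian Realty LP.

No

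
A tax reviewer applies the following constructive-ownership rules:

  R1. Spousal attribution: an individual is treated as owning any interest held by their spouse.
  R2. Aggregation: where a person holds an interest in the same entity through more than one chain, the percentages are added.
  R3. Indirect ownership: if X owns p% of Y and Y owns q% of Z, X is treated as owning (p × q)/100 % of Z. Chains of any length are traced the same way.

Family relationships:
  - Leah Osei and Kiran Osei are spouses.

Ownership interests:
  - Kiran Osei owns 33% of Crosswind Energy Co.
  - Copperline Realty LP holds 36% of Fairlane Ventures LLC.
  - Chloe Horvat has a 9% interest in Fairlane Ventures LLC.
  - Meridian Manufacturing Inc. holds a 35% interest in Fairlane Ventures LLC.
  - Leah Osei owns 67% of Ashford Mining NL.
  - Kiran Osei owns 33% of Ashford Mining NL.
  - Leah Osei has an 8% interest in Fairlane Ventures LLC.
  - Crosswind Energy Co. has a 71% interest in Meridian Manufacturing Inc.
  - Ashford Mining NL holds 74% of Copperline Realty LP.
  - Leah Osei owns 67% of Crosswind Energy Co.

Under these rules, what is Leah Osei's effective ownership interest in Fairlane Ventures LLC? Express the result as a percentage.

59.49%

By spousal attribution (R1), Leah Osei is treated as also owning Kiran Osei's interest in Crosswind Energy Co, giving 67% + 33% = 100%.
By spousal attribution (R1), Leah Osei is treated as also owning Kiran Osei's interest in Ashford Mining NL, giving 67% + 33% = 100%.
Chain via Crosswind Energy Co. → Meridian Manufacturing Inc. (R3): 100% × 71% × 35% = 24.85% of Fairlane Ventures LLC.
Chain via Ashford Mining NL → Copperline Realty LP (R3): 100% × 74% × 36% = 26.64% of Fairlane Ventures LLC.
Direct interest in Fairlane Ventures LLC: 8%.
Aggregating (R2): 24.85% + 26.64% + 8% = 59.49%.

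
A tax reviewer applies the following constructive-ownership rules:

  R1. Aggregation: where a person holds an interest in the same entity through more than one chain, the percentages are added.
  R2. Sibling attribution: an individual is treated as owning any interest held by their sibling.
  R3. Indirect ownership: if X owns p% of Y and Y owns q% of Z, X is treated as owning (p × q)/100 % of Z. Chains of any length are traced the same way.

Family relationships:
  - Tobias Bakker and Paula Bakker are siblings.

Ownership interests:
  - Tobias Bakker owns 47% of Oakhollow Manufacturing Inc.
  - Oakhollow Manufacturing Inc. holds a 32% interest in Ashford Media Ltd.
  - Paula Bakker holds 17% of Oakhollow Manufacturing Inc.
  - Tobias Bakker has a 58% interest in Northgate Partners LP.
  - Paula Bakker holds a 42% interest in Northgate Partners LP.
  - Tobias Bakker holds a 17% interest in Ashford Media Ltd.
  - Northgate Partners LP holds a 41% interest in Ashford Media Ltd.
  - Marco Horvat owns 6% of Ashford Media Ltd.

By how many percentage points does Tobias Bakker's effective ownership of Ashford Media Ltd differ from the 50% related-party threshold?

28.48

By sibling attribution (R2), Tobias Bakker is treated as also owning Paula Bakker's interest in Northgate Partners LP, giving 58% + 42% = 100%.
By sibling attribution (R2), Tobias Bakker is treated as also owning Paula Bakker's interest in Oakhollow Manufacturing Inc, giving 47% + 17% = 64%.
Chain via Northgate Partners LP (R3): 100% × 41% = 41% of Ashford Media Ltd.
Chain via Oakhollow Manufacturing Inc. (R3): 64% × 32% = 20.48% of Ashford Media Ltd.
Direct interest in Ashford Media Ltd: 17%.
Aggregating (R1): 41% + 20.48% + 17% = 78.48%.
78.48% exceeds the 50% threshold by 28.48 percentage points.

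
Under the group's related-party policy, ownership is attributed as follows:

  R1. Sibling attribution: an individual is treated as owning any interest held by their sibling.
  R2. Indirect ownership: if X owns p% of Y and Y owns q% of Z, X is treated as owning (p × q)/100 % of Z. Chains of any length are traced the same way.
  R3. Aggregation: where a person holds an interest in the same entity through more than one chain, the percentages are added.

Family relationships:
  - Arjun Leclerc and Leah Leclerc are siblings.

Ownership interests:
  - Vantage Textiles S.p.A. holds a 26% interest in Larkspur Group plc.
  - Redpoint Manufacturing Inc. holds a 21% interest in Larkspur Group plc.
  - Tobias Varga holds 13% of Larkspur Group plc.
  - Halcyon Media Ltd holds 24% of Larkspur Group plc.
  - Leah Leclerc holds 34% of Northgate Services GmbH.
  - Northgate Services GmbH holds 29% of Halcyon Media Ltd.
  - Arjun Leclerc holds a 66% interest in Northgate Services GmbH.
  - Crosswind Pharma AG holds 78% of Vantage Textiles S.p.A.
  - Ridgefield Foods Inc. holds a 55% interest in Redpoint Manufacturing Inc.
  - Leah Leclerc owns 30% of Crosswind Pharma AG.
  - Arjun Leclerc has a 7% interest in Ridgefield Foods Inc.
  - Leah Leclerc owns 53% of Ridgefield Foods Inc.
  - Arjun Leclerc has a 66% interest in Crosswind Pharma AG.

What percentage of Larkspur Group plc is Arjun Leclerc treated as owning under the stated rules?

By sibling attribution (R1), Arjun Leclerc is treated as also owning Leah Leclerc's interest in Crosswind Pharma AG, giving 66% + 30% = 96%.
By sibling attribution (R1), Arjun Leclerc is treated as also owning Leah Leclerc's interest in Ridgefield Foods Inc, giving 7% + 53% = 60%.
By sibling attribution (R1), Arjun Leclerc is treated as also owning Leah Leclerc's interest in Northgate Services GmbH, giving 66% + 34% = 100%.
Chain via Crosswind Pharma AG → Vantage Textiles S.p.A. (R2): 96% × 78% × 26% = 19.4688% of Larkspur Group plc.
Chain via Ridgefield Foods Inc. → Redpoint Manufacturing Inc. (R2): 60% × 55% × 21% = 6.93% of Larkspur Group plc.
Chain via Northgate Services GmbH → Halcyon Media Ltd (R2): 100% × 29% × 24% = 6.96% of Larkspur Group plc.
Aggregating (R3): 19.4688% + 6.93% + 6.96% = 33.3588%.

33.3588%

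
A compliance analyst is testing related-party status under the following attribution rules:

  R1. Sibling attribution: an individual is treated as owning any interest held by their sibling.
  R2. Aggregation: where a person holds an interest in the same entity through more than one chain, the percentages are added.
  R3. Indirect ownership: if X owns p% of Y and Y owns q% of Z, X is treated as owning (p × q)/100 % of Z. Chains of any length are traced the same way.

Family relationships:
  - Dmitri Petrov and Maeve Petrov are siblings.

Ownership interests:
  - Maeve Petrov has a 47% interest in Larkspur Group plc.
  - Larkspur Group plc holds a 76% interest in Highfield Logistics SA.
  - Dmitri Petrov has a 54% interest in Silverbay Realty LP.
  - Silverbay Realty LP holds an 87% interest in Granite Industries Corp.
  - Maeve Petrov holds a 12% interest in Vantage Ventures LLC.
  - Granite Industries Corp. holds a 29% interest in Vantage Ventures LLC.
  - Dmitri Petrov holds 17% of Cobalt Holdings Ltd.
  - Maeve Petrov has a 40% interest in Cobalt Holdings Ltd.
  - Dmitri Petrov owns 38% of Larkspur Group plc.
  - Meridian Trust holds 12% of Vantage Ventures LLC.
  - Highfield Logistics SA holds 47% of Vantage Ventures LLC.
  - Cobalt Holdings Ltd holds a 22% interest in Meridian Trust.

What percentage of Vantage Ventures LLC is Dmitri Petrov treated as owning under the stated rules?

57.491%

By sibling attribution (R1), Dmitri Petrov is treated as also owning Maeve Petrov's interest in Larkspur Group plc, giving 38% + 47% = 85%.
By sibling attribution (R1), Dmitri Petrov is treated as also owning Maeve Petrov's interest in Cobalt Holdings Ltd, giving 17% + 40% = 57%.
By sibling attribution (R1), Dmitri Petrov is treated as owning Maeve Petrov's 12% interest in Vantage Ventures LLC.
Chain via Silverbay Realty LP → Granite Industries Corp. (R3): 54% × 87% × 29% = 13.6242% of Vantage Ventures LLC.
Chain via Larkspur Group plc → Highfield Logistics SA (R3): 85% × 76% × 47% = 30.362% of Vantage Ventures LLC.
Chain via Cobalt Holdings Ltd → Meridian Trust (R3): 57% × 22% × 12% = 1.5048% of Vantage Ventures LLC.
Direct interest in Vantage Ventures LLC: 12%.
Aggregating (R2): 13.6242% + 30.362% + 1.5048% + 12% = 57.491%.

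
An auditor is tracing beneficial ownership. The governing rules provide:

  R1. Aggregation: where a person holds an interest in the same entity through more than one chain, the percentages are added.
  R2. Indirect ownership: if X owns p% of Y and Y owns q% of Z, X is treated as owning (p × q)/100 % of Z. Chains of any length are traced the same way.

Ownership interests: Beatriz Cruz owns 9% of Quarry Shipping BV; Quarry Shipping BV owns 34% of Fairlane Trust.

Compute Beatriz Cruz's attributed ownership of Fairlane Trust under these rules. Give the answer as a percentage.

Chain via Quarry Shipping BV (R2): 9% × 34% = 3.06% of Fairlane Trust.

3.06%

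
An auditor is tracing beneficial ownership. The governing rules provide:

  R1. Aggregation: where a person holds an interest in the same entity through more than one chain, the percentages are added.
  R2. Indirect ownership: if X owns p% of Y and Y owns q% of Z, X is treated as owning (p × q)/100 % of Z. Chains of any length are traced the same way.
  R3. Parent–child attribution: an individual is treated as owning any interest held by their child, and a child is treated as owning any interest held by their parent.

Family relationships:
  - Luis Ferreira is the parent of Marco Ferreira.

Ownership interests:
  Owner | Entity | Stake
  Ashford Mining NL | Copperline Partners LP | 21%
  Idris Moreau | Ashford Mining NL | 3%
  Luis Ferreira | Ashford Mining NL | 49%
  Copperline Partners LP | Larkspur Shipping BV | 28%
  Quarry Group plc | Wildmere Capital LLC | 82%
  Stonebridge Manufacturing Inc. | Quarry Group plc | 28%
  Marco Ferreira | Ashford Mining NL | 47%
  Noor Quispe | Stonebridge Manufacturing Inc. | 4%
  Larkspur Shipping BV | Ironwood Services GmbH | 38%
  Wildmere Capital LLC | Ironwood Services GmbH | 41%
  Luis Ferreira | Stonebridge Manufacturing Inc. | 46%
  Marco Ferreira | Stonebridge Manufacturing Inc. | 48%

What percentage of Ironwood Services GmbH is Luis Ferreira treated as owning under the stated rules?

By parent–child attribution (R3), Luis Ferreira is treated as also owning Marco Ferreira's interest in Stonebridge Manufacturing Inc, giving 46% + 48% = 94%.
By parent–child attribution (R3), Luis Ferreira is treated as also owning Marco Ferreira's interest in Ashford Mining NL, giving 49% + 47% = 96%.
Chain via Stonebridge Manufacturing Inc. → Quarry Group plc → Wildmere Capital LLC (R2): 94% × 28% × 82% × 41% = 8.848784% of Ironwood Services GmbH.
Chain via Ashford Mining NL → Copperline Partners LP → Larkspur Shipping BV (R2): 96% × 21% × 28% × 38% = 2.145024% of Ironwood Services GmbH.
Aggregating (R1): 8.848784% + 2.145024% = 10.993808%.

10.993808%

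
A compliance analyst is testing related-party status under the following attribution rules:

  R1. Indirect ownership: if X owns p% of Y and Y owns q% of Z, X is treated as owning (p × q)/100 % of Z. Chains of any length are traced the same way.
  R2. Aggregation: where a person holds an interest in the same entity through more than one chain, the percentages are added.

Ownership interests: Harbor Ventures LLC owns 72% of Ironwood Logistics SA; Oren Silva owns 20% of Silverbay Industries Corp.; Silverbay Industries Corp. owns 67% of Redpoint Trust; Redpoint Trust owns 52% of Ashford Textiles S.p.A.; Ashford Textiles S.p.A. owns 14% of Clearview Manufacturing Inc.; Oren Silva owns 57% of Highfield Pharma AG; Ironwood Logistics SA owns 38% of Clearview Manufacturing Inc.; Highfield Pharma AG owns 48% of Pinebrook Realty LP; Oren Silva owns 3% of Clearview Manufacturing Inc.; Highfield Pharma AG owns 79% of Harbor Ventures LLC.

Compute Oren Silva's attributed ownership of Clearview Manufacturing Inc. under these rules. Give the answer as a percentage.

Chain via Highfield Pharma AG → Harbor Ventures LLC → Ironwood Logistics SA (R1): 57% × 79% × 72% × 38% = 12.320208% of Clearview Manufacturing Inc.
Chain via Silverbay Industries Corp. → Redpoint Trust → Ashford Textiles S.p.A. (R1): 20% × 67% × 52% × 14% = 0.97552% of Clearview Manufacturing Inc.
Direct interest in Clearview Manufacturing Inc: 3%.
Aggregating (R2): 12.320208% + 0.97552% + 3% = 16.295728%.

16.295728%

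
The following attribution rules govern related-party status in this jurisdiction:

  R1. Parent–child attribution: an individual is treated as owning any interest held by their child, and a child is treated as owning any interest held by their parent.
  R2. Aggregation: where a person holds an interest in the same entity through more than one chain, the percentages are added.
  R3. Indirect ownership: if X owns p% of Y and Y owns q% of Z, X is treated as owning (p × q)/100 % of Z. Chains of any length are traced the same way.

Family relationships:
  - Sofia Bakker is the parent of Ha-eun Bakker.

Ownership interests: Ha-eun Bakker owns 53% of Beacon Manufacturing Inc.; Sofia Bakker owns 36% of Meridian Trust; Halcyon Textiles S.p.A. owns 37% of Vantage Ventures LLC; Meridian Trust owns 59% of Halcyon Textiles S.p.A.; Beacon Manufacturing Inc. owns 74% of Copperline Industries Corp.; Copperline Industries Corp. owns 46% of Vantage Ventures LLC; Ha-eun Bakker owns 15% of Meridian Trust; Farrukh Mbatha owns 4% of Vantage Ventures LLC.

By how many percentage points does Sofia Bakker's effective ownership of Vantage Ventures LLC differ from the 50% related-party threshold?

By parent–child attribution (R1), Sofia Bakker is treated as also owning Ha-eun Bakker's interest in Meridian Trust, giving 36% + 15% = 51%.
By parent–child attribution (R1), Sofia Bakker is treated as owning Ha-eun Bakker's 53% interest in Beacon Manufacturing Inc.
Chain via Meridian Trust → Halcyon Textiles S.p.A. (R3): 51% × 59% × 37% = 11.1333% of Vantage Ventures LLC.
Chain via Beacon Manufacturing Inc. → Copperline Industries Corp. (R3): 53% × 74% × 46% = 18.0412% of Vantage Ventures LLC.
Aggregating (R2): 11.1333% + 18.0412% = 29.1745%.
29.1745% falls short of the 50% threshold by 20.8255 percentage points.

20.8255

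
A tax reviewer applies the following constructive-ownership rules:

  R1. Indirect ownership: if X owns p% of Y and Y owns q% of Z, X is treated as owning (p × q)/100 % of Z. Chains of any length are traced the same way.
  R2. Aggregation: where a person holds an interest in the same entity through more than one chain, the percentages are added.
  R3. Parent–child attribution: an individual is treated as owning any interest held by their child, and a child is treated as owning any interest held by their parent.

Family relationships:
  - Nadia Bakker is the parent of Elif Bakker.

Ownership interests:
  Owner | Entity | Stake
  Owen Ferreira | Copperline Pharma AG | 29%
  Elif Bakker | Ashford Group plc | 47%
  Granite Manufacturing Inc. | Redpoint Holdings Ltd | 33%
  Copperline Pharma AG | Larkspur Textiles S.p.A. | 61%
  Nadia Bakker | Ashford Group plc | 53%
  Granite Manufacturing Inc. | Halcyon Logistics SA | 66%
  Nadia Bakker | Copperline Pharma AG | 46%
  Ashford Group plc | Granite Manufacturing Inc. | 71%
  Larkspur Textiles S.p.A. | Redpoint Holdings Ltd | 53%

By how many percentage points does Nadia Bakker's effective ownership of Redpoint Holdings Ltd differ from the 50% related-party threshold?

By parent–child attribution (R3), Nadia Bakker is treated as also owning Elif Bakker's interest in Ashford Group plc, giving 53% + 47% = 100%.
Chain via Copperline Pharma AG → Larkspur Textiles S.p.A. (R1): 46% × 61% × 53% = 14.8718% of Redpoint Holdings Ltd.
Chain via Ashford Group plc → Granite Manufacturing Inc. (R1): 100% × 71% × 33% = 23.43% of Redpoint Holdings Ltd.
Aggregating (R2): 14.8718% + 23.43% = 38.3018%.
38.3018% falls short of the 50% threshold by 11.6982 percentage points.

11.6982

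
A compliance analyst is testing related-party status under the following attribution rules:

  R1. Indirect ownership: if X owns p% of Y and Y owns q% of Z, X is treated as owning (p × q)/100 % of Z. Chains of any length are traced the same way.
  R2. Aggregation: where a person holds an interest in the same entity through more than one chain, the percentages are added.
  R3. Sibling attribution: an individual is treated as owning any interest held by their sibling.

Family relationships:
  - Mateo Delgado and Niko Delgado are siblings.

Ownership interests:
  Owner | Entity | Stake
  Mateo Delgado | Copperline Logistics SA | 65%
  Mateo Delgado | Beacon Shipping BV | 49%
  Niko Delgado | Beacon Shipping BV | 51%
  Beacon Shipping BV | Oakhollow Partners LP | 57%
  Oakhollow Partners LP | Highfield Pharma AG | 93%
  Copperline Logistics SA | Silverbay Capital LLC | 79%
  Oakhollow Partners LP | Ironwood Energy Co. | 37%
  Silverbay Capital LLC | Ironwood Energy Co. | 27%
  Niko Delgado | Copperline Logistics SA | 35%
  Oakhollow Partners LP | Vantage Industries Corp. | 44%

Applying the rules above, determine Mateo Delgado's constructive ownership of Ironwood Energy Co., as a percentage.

By sibling attribution (R3), Mateo Delgado is treated as also owning Niko Delgado's interest in Copperline Logistics SA, giving 65% + 35% = 100%.
By sibling attribution (R3), Mateo Delgado is treated as also owning Niko Delgado's interest in Beacon Shipping BV, giving 49% + 51% = 100%.
Chain via Copperline Logistics SA → Silverbay Capital LLC (R1): 100% × 79% × 27% = 21.33% of Ironwood Energy Co.
Chain via Beacon Shipping BV → Oakhollow Partners LP (R1): 100% × 57% × 37% = 21.09% of Ironwood Energy Co.
Aggregating (R2): 21.33% + 21.09% = 42.42%.

42.42%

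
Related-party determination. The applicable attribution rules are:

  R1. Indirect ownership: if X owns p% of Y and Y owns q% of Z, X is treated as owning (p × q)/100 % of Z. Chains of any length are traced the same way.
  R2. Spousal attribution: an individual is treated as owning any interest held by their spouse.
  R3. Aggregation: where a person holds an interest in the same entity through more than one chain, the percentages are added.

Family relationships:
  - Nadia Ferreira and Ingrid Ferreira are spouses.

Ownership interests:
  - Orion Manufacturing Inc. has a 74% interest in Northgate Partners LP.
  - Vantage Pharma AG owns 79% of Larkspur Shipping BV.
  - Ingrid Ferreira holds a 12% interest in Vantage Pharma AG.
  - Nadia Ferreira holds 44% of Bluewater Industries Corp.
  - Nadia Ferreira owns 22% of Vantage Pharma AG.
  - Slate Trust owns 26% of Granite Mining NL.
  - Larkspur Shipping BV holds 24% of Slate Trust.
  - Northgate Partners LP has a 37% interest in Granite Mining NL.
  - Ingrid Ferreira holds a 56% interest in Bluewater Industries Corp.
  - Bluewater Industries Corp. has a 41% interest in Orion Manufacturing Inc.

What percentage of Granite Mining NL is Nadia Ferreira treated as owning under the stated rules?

12.901864%

By spousal attribution (R2), Nadia Ferreira is treated as also owning Ingrid Ferreira's interest in Bluewater Industries Corp, giving 44% + 56% = 100%.
By spousal attribution (R2), Nadia Ferreira is treated as also owning Ingrid Ferreira's interest in Vantage Pharma AG, giving 22% + 12% = 34%.
Chain via Bluewater Industries Corp. → Orion Manufacturing Inc. → Northgate Partners LP (R1): 100% × 41% × 74% × 37% = 11.2258% of Granite Mining NL.
Chain via Vantage Pharma AG → Larkspur Shipping BV → Slate Trust (R1): 34% × 79% × 24% × 26% = 1.676064% of Granite Mining NL.
Aggregating (R3): 11.2258% + 1.676064% = 12.901864%.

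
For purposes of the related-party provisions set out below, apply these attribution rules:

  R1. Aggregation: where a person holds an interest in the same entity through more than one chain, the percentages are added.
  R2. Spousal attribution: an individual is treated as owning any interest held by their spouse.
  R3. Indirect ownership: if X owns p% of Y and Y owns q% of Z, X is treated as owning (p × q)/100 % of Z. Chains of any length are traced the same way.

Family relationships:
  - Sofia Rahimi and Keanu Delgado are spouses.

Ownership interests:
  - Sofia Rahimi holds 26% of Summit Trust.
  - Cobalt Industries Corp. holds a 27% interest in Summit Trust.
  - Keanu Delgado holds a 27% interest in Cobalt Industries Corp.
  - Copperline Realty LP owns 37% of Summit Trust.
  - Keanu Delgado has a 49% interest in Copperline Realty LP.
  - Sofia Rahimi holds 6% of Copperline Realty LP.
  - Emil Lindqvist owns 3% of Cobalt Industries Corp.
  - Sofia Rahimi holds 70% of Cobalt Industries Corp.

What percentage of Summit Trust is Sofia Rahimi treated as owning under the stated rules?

72.54%

By spousal attribution (R2), Sofia Rahimi is treated as also owning Keanu Delgado's interest in Copperline Realty LP, giving 6% + 49% = 55%.
By spousal attribution (R2), Sofia Rahimi is treated as also owning Keanu Delgado's interest in Cobalt Industries Corp, giving 70% + 27% = 97%.
Chain via Copperline Realty LP (R3): 55% × 37% = 20.35% of Summit Trust.
Chain via Cobalt Industries Corp. (R3): 97% × 27% = 26.19% of Summit Trust.
Direct interest in Summit Trust: 26%.
Aggregating (R1): 20.35% + 26.19% + 26% = 72.54%.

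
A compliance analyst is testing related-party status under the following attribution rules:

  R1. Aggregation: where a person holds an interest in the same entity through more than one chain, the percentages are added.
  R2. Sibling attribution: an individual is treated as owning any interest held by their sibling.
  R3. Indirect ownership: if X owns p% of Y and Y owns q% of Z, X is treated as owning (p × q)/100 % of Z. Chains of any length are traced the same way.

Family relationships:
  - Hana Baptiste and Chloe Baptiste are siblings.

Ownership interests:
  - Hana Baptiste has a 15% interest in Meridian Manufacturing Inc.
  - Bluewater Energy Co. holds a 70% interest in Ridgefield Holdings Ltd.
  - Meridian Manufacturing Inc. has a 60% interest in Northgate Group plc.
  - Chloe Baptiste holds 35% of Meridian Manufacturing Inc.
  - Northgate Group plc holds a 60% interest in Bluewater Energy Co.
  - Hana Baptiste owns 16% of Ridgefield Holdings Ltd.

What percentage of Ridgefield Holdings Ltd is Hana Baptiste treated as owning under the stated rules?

By sibling attribution (R2), Hana Baptiste is treated as also owning Chloe Baptiste's interest in Meridian Manufacturing Inc, giving 15% + 35% = 50%.
Chain via Meridian Manufacturing Inc. → Northgate Group plc → Bluewater Energy Co. (R3): 50% × 60% × 60% × 70% = 12.6% of Ridgefield Holdings Ltd.
Direct interest in Ridgefield Holdings Ltd: 16%.
Aggregating (R1): 12.6% + 16% = 28.6%.

28.6%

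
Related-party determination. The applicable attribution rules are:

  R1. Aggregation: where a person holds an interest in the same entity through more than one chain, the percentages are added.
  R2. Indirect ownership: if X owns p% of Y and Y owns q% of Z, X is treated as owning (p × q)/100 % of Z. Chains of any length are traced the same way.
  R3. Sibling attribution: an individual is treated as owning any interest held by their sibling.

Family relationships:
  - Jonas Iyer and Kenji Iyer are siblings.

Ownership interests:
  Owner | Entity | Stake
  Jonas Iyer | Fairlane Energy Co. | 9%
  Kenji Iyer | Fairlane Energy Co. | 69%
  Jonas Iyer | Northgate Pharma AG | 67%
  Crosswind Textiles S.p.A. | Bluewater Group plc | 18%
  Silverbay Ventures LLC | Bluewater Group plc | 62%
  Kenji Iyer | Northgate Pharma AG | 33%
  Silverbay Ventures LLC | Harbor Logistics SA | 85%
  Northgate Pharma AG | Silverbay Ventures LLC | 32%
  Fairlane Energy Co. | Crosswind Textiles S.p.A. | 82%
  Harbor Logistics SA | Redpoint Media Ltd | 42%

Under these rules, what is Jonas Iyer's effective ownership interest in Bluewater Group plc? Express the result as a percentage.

31.3528%

By sibling attribution (R3), Jonas Iyer is treated as also owning Kenji Iyer's interest in Northgate Pharma AG, giving 67% + 33% = 100%.
By sibling attribution (R3), Jonas Iyer is treated as also owning Kenji Iyer's interest in Fairlane Energy Co, giving 9% + 69% = 78%.
Chain via Northgate Pharma AG → Silverbay Ventures LLC (R2): 100% × 32% × 62% = 19.84% of Bluewater Group plc.
Chain via Fairlane Energy Co. → Crosswind Textiles S.p.A. (R2): 78% × 82% × 18% = 11.5128% of Bluewater Group plc.
Aggregating (R1): 19.84% + 11.5128% = 31.3528%.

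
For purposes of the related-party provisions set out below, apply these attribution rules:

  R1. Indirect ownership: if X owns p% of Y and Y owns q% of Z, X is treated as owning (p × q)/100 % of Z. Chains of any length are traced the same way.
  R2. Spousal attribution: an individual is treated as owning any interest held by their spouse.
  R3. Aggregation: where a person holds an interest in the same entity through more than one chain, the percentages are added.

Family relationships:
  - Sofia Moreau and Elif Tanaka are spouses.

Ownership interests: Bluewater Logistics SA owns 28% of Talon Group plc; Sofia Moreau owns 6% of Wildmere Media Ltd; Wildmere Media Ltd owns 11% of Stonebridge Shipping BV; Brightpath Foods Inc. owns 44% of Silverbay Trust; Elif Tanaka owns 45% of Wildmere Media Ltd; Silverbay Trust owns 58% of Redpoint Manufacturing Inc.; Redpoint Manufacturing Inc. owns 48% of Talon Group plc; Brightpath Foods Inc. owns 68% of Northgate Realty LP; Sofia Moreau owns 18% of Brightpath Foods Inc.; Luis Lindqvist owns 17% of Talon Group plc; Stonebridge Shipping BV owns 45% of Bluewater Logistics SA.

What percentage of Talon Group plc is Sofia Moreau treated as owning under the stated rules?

2.911788%

By spousal attribution (R2), Sofia Moreau is treated as also owning Elif Tanaka's interest in Wildmere Media Ltd, giving 6% + 45% = 51%.
Chain via Brightpath Foods Inc. → Silverbay Trust → Redpoint Manufacturing Inc. (R1): 18% × 44% × 58% × 48% = 2.204928% of Talon Group plc.
Chain via Wildmere Media Ltd → Stonebridge Shipping BV → Bluewater Logistics SA (R1): 51% × 11% × 45% × 28% = 0.70686% of Talon Group plc.
Aggregating (R3): 2.204928% + 0.70686% = 2.911788%.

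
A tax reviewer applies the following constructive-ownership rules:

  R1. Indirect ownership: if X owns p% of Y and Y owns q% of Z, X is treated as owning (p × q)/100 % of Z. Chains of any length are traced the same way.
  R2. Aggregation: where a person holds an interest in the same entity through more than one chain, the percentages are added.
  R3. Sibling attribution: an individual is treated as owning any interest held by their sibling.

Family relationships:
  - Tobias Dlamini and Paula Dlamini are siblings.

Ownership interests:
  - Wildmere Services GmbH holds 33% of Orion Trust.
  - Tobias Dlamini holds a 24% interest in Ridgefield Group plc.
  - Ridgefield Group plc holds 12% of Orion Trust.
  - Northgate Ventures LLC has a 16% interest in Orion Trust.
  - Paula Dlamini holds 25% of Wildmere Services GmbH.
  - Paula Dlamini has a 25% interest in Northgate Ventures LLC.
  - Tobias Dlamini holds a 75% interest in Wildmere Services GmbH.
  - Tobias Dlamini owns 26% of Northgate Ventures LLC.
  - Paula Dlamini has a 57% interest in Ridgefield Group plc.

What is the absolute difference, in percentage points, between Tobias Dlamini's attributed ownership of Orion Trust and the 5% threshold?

By sibling attribution (R3), Tobias Dlamini is treated as also owning Paula Dlamini's interest in Ridgefield Group plc, giving 24% + 57% = 81%.
By sibling attribution (R3), Tobias Dlamini is treated as also owning Paula Dlamini's interest in Northgate Ventures LLC, giving 26% + 25% = 51%.
By sibling attribution (R3), Tobias Dlamini is treated as also owning Paula Dlamini's interest in Wildmere Services GmbH, giving 75% + 25% = 100%.
Chain via Ridgefield Group plc (R1): 81% × 12% = 9.72% of Orion Trust.
Chain via Northgate Ventures LLC (R1): 51% × 16% = 8.16% of Orion Trust.
Chain via Wildmere Services GmbH (R1): 100% × 33% = 33% of Orion Trust.
Aggregating (R2): 9.72% + 8.16% + 33% = 50.88%.
50.88% exceeds the 5% threshold by 45.88 percentage points.

45.88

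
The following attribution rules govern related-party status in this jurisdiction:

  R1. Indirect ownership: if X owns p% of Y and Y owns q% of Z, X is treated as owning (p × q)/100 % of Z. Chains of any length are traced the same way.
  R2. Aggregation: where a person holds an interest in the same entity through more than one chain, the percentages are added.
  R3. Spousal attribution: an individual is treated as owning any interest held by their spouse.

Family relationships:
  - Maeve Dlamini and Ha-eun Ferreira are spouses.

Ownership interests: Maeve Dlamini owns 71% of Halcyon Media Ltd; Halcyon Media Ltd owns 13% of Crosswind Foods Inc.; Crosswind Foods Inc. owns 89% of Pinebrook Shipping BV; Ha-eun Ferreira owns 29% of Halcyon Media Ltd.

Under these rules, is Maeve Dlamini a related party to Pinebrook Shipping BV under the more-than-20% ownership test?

By spousal attribution (R3), Maeve Dlamini is treated as also owning Ha-eun Ferreira's interest in Halcyon Media Ltd, giving 71% + 29% = 100%.
Chain via Halcyon Media Ltd → Crosswind Foods Inc. (R1): 100% × 13% × 89% = 11.57% of Pinebrook Shipping BV.
11.57% does not exceed the 20% threshold, so Maeve is not a related party to Pinebrook Shipping BV.

No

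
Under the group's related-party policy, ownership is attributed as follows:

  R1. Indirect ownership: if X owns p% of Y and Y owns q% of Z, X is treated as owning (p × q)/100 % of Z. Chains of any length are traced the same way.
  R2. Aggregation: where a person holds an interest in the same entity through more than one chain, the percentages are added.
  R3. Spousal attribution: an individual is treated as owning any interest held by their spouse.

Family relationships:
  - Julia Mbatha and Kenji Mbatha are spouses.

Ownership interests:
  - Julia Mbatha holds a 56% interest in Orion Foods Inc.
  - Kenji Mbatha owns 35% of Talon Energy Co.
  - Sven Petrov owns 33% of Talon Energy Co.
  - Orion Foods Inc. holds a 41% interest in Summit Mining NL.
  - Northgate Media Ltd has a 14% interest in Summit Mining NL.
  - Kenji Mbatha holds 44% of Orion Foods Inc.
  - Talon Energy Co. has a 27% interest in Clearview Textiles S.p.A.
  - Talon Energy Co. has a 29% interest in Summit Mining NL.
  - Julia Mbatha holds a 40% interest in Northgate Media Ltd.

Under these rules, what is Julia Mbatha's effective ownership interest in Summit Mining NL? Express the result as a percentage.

By spousal attribution (R3), Julia Mbatha is treated as also owning Kenji Mbatha's interest in Orion Foods Inc, giving 56% + 44% = 100%.
By spousal attribution (R3), Julia Mbatha is treated as owning Kenji Mbatha's 35% interest in Talon Energy Co.
Chain via Northgate Media Ltd (R1): 40% × 14% = 5.6% of Summit Mining NL.
Chain via Orion Foods Inc. (R1): 100% × 41% = 41% of Summit Mining NL.
Chain via Talon Energy Co. (R1): 35% × 29% = 10.15% of Summit Mining NL.
Aggregating (R2): 5.6% + 41% + 10.15% = 56.75%.

56.75%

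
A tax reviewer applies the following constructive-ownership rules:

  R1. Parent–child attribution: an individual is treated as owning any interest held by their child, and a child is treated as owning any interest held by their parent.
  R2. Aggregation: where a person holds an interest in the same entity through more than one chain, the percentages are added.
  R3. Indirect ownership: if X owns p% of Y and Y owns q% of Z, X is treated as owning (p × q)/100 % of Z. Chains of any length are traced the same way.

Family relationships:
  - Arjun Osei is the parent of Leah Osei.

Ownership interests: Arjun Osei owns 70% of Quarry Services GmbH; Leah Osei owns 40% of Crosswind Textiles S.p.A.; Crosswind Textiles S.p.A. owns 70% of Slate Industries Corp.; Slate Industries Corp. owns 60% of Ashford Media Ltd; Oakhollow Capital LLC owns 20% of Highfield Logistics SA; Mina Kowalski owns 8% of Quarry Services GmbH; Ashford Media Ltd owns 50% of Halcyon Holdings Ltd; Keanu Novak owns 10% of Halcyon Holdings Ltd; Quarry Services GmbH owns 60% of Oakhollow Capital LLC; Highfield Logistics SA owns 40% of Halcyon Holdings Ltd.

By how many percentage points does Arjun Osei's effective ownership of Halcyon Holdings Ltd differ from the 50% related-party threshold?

By parent–child attribution (R1), Arjun Osei is treated as owning Leah Osei's 40% interest in Crosswind Textiles S.p.A.
Chain via Quarry Services GmbH → Oakhollow Capital LLC → Highfield Logistics SA (R3): 70% × 60% × 20% × 40% = 3.36% of Halcyon Holdings Ltd.
Chain via Crosswind Textiles S.p.A. → Slate Industries Corp. → Ashford Media Ltd (R3): 40% × 70% × 60% × 50% = 8.4% of Halcyon Holdings Ltd.
Aggregating (R2): 3.36% + 8.4% = 11.76%.
11.76% falls short of the 50% threshold by 38.24 percentage points.

38.24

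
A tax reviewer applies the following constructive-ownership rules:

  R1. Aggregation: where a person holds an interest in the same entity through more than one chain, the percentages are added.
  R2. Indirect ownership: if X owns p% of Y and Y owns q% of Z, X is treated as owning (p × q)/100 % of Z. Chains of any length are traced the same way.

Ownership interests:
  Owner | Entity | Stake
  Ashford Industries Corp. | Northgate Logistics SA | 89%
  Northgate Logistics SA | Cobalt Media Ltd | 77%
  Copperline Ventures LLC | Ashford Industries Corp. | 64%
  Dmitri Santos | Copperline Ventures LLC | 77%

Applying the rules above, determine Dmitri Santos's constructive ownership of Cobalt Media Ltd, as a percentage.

33.771584%

Chain via Copperline Ventures LLC → Ashford Industries Corp. → Northgate Logistics SA (R2): 77% × 64% × 89% × 77% = 33.771584% of Cobalt Media Ltd.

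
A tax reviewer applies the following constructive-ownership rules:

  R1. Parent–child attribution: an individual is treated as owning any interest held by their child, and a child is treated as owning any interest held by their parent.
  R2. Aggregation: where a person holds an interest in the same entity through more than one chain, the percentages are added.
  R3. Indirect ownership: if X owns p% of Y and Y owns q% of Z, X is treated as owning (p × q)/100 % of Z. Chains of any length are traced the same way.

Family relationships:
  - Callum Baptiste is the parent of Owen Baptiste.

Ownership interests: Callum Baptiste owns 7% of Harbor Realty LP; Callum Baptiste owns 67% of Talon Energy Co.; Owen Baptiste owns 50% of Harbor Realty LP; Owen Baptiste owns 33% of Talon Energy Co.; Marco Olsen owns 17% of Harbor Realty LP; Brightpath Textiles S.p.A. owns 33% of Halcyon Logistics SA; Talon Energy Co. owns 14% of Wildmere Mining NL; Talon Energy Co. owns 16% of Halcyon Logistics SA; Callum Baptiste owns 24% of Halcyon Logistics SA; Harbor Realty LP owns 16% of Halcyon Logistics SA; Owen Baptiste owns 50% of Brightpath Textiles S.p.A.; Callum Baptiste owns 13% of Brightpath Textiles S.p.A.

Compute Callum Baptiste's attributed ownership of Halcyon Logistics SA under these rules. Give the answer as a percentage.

69.91%

By parent–child attribution (R1), Callum Baptiste is treated as also owning Owen Baptiste's interest in Brightpath Textiles S.p.A, giving 13% + 50% = 63%.
By parent–child attribution (R1), Callum Baptiste is treated as also owning Owen Baptiste's interest in Harbor Realty LP, giving 7% + 50% = 57%.
By parent–child attribution (R1), Callum Baptiste is treated as also owning Owen Baptiste's interest in Talon Energy Co, giving 67% + 33% = 100%.
Chain via Brightpath Textiles S.p.A. (R3): 63% × 33% = 20.79% of Halcyon Logistics SA.
Chain via Harbor Realty LP (R3): 57% × 16% = 9.12% of Halcyon Logistics SA.
Chain via Talon Energy Co. (R3): 100% × 16% = 16% of Halcyon Logistics SA.
Direct interest in Halcyon Logistics SA: 24%.
Aggregating (R2): 20.79% + 9.12% + 16% + 24% = 69.91%.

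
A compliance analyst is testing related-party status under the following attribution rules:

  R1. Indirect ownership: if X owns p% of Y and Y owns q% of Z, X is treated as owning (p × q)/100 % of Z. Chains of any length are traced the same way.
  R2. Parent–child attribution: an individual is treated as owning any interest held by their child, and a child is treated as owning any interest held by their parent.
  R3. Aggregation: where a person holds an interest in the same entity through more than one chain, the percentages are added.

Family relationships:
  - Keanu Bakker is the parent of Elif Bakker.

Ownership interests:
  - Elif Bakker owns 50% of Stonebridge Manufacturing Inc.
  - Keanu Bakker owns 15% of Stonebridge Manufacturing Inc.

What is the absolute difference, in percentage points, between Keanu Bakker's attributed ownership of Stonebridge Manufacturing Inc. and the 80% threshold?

15

By parent–child attribution (R2), Keanu Bakker is treated as also owning Elif Bakker's interest in Stonebridge Manufacturing Inc, giving 15% + 50% = 65%.
Direct interest in Stonebridge Manufacturing Inc: 65%.
65% falls short of the 80% threshold by 15 percentage points.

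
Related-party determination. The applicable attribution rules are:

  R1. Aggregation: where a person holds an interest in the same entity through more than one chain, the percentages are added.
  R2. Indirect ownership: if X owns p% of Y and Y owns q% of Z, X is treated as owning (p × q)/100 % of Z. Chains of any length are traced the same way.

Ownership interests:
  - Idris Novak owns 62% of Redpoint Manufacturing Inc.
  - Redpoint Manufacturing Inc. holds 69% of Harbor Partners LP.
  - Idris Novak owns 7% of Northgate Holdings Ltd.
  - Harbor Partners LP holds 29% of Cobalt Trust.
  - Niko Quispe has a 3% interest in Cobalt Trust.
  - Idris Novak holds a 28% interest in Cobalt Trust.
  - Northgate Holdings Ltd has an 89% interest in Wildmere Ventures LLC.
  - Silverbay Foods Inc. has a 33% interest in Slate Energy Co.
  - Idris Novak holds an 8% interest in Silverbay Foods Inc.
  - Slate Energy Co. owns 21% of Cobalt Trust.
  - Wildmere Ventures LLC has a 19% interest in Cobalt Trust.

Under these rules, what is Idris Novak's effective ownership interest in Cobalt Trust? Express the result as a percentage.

Chain via Northgate Holdings Ltd → Wildmere Ventures LLC (R2): 7% × 89% × 19% = 1.1837% of Cobalt Trust.
Chain via Redpoint Manufacturing Inc. → Harbor Partners LP (R2): 62% × 69% × 29% = 12.4062% of Cobalt Trust.
Chain via Silverbay Foods Inc. → Slate Energy Co. (R2): 8% × 33% × 21% = 0.5544% of Cobalt Trust.
Direct interest in Cobalt Trust: 28%.
Aggregating (R1): 1.1837% + 12.4062% + 0.5544% + 28% = 42.1443%.

42.1443%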